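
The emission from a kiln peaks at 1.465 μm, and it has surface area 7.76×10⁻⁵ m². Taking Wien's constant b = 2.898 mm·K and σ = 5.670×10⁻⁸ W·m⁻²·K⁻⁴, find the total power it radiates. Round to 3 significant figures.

P ≈ 67.4 W

Wien's law: T = b/λ_max = 2.898×10⁻³/1.465×10⁻⁶ = 1978.16 K.
Area A = 7.76×10⁻⁵ m².
Then P = σAT⁴ = 5.670×10⁻⁸×7.76×10⁻⁵×(1978.16)⁴ = 67.4 W.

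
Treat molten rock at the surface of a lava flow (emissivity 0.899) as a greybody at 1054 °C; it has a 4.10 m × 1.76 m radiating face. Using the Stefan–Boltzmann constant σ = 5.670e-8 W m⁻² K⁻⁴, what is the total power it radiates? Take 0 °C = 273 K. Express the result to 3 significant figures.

T = 1054 °C + 273 = 1327 K.
Area A = 4.10 × 1.76 = 7.216 m².
P = εσAT⁴ = 0.899 × 5.670×10⁻⁸ × 7.216 × (1327)⁴ = 1.14×10⁶ W.

P ≈ 1.14×10⁶ W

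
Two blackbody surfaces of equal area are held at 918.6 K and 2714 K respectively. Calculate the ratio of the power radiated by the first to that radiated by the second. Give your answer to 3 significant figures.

P₁/P₂ ≈ 0.0131

With equal areas, P₁/P₂ = (T₁/T₂)⁴ = (918.6/2714)⁴ = 0.0131.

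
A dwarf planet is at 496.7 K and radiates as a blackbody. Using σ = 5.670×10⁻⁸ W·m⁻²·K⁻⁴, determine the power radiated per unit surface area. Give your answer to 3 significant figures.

Stefan–Boltzmann: I = σT⁴ = 5.670×10⁻⁸ × (496.7)⁴ = 3.45×10³ W/m².

I ≈ 3.45×10³ W/m²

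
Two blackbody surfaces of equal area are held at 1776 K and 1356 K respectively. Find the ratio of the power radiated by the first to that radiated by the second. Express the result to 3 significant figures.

P₁/P₂ ≈ 2.94

With equal areas, P₁/P₂ = (T₁/T₂)⁴ = (1776/1356)⁴ = 2.94.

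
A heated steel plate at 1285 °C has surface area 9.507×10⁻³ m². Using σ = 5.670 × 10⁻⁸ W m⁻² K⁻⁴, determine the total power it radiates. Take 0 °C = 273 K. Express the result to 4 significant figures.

T = 1285 °C + 273 = 1558 K.
Area A = 9.507×10⁻³ m².
P = σAT⁴ = 5.670×10⁻⁸ × 9.507×10⁻³ × (1558)⁴ = 3176 W.

P ≈ 3176 W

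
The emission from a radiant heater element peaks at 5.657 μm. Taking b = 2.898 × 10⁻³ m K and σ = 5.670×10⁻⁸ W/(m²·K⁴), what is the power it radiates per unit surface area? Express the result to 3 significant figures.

I ≈ 3.91×10³ W/m²

Wien's law: T = b/λ_max = 2.898×10⁻³/5.657×10⁻⁶ = 512.286 K.
Then I = σT⁴ = 5.670×10⁻⁸×(512.286)⁴ = 3.91×10³ W/m².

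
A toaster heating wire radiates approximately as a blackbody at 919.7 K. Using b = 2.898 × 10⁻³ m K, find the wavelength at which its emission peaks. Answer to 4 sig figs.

λ_max ≈ 3.151 μm

Wien's displacement law: λ_max = b/T = (2.898×10⁻³ m·K)/(919.7 K) = 3.1510×10⁻⁶ m.
That is 3.151 μm, in the infrared range.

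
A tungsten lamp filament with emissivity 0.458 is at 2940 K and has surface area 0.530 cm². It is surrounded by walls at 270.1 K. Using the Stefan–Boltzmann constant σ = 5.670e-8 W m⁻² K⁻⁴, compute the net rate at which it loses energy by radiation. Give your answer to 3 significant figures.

Net loss ≈ 103 W

Area A = 0.530 cm² = 5.30×10⁻⁵ m².
Net radiated power P_net = εσA(T⁴ − T₀⁴) = 0.458×5.670×10⁻⁸×5.30×10⁻⁵×(2940⁴ − 270.1⁴).
T⁴ − T₀⁴ = 7.47118×10¹³ − 5.32229×10⁹ = 7.47065×10¹³ K⁴, so P_net = 103 W.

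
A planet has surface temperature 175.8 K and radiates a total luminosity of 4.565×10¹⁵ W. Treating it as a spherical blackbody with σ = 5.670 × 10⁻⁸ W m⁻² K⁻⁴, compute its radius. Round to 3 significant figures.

L = 4πR²σT⁴ ⇒ R = √(L/(4πσT⁴)).
σT⁴ = 54.1575 W/m², so R = √(4.565×10¹⁵/(4π×54.1575)) = 2.59×10⁶ m.

R ≈ 2.59×10⁶ m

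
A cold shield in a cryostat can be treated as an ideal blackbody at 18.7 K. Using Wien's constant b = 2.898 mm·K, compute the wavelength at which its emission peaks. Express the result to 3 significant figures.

Wien's displacement law: λ_max = b/T = (2.898×10⁻³ m·K)/(18.7 K) = 1.550×10⁻⁴ m.
That is 1.55×10⁻⁴ m, in the infrared range.

λ_max ≈ 1.55×10⁻⁴ m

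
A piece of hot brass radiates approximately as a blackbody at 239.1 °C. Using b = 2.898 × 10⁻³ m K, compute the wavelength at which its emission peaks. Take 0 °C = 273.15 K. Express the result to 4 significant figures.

T = 239.1 °C + 273.15 = 512.25 K.
Wien's displacement law: λ_max = b/T = (2.898×10⁻³ m·K)/(512.25 K) = 5.6574×10⁻⁶ m.
That is 5.657 μm, in the infrared range.

λ_max ≈ 5.657 μm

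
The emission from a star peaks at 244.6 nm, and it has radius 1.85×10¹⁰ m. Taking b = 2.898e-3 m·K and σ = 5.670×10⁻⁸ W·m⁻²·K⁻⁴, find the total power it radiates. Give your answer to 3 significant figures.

P ≈ 4.81×10³⁰ W

Wien's law: T = b/λ_max = 2.898×10⁻³/2.446×10⁻⁷ = 11847.9 K.
Surface area A = 4πR² = 4π(1.85×10¹⁰ m)² = 4.30084×10²¹ m².
Then P = σAT⁴ = 5.670×10⁻⁸×4.30084×10²¹×(11847.9)⁴ = 4.81×10³⁰ W.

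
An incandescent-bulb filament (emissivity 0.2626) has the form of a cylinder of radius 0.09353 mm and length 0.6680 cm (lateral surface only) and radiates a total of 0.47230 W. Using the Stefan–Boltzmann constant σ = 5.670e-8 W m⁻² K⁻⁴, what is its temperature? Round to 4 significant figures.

T ≈ 1686 K

Lateral area A = 2πrL = 2π×9.353×10⁻⁵×6.680×10⁻³ = 3.92561×10⁻⁶ m².
P = εσAT⁴ ⇒ T = (P/(εσA))^(1/4) = (0.47230/(0.2626×5.670×10⁻⁸×3.92561×10⁻⁶))^(1/4) = 1686 K.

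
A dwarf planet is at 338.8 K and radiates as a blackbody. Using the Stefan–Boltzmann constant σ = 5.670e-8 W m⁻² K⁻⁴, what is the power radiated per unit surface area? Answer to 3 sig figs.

I ≈ 747 W/m²

Stefan–Boltzmann: I = σT⁴ = 5.670×10⁻⁸ × (338.8)⁴ = 747 W/m².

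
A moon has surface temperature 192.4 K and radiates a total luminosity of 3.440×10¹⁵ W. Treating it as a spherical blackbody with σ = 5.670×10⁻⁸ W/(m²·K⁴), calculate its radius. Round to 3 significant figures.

L = 4πR²σT⁴ ⇒ R = √(L/(4πσT⁴)).
σT⁴ = 77.6968 W/m², so R = √(3.440×10¹⁵/(4π×77.6968)) = 1.88×10⁶ m.

R ≈ 1.88×10⁶ m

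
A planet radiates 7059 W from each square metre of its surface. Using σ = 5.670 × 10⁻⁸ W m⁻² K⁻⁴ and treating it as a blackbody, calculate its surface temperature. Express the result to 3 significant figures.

I = σT⁴, so T = (I/σ)^(1/4) = (7059/(5.670×10⁻⁸))^(1/4) = 594 K.

T ≈ 594 K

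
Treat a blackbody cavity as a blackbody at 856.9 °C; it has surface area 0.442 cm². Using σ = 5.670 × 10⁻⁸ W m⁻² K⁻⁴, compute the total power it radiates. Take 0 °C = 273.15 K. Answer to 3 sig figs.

T = 856.9 °C + 273.15 = 1130.05 K.
Area A = 0.442 cm² = 4.42×10⁻⁵ m².
P = σAT⁴ = 5.670×10⁻⁸ × 4.42×10⁻⁵ × (1130.05)⁴ = 4.09 W.

P ≈ 4.09 W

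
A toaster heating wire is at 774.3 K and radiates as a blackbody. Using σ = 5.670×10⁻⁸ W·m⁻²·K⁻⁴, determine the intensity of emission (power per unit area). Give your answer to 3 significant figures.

I ≈ 2.04×10⁴ W/m²

Stefan–Boltzmann: I = σT⁴ = 5.670×10⁻⁸ × (774.3)⁴ = 2.04×10⁴ W/m².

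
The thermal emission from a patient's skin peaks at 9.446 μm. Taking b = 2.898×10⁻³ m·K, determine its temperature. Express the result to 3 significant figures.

T ≈ 307 K

Wien's law gives T = b/λ_max = (2.898×10⁻³ m·K)/(9.446×10⁻⁶ m) = 307 K.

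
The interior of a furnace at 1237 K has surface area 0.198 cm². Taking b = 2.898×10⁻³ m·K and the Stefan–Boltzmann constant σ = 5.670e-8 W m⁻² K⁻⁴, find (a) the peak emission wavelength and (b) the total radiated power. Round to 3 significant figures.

(a) λ_max = b/T = 2.898×10⁻³/1237 = 2.343×10⁻⁶ m = 2.34 μm.
Area A = 0.198 cm² = 1.98×10⁻⁵ m².
(b) P = σAT⁴ = 5.670×10⁻⁸×1.98×10⁻⁵×(1237)⁴ = 2.63 W.

λ_max ≈ 2.34 μm; P ≈ 2.63 W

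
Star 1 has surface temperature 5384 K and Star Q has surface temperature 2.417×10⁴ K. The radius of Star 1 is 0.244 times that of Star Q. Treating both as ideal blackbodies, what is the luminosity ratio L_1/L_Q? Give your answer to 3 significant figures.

L ∝ R²T⁴, so L_1/L_Q = (R_1/R_Q)²(T_1/T_Q)⁴ = (0.244)² × (5384/2.417×10⁴)⁴ = 0.059536 × 2.46214×10⁻³ = 1.47×10⁻⁴.

L_1/L_Q ≈ 1.47×10⁻⁴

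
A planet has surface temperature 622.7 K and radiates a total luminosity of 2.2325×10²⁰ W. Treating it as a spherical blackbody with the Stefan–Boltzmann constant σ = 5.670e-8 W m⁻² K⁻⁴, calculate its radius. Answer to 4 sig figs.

R ≈ 4.565×10⁷ m

L = 4πR²σT⁴ ⇒ R = √(L/(4πσT⁴)).
σT⁴ = 8525.08 W/m², so R = √(2.2325×10²⁰/(4π×8525.08)) = 4.565×10⁷ m.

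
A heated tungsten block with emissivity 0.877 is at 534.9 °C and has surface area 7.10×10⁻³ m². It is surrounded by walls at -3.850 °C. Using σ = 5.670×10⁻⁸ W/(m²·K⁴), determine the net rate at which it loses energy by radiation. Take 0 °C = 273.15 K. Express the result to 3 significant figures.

T = 534.9 °C + 273.15 = 808.05 K.
Surroundings: T = -3.850 °C + 273.15 = 269.300 K.
Area A = 7.10×10⁻³ m².
Net radiated power P_net = εσA(T⁴ − T₀⁴) = 0.877×5.670×10⁻⁸×7.10×10⁻³×(808.05⁴ − 269.300⁴).
T⁴ − T₀⁴ = 4.26337×10¹¹ − 5.25951×10⁹ = 4.21077×10¹¹ K⁴, so P_net = 149 W.

Net loss ≈ 149 W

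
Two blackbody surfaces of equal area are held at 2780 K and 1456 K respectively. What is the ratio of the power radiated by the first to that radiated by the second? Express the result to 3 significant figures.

P₁/P₂ ≈ 13.3

With equal areas, P₁/P₂ = (T₁/T₂)⁴ = (2780/1456)⁴ = 13.3.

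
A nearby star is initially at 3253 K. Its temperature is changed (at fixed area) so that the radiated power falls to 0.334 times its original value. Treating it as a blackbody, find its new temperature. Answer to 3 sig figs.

T₂ ≈ 2.47×10³ K

P ∝ T⁴, so T₂/T₁ = (P₂/P₁)^(1/4) = (0.334)^(1/4) = 0.760215.
T₂ = 3253 × 0.760215 = 2.47×10³ K.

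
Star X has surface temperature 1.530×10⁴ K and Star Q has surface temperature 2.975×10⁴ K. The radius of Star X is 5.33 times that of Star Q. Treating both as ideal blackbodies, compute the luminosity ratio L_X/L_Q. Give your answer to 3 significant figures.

L_X/L_Q ≈ 1.99

L ∝ R²T⁴, so L_X/L_Q = (R_X/R_Q)²(T_X/T_Q)⁴ = (5.33)² × (1.530×10⁴/2.975×10⁴)⁴ = 28.4089 × 0.0699549 = 1.99.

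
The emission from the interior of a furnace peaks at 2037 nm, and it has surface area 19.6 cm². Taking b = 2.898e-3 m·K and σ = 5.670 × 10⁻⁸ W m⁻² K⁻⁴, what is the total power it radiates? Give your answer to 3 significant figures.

P ≈ 455 W

Wien's law: T = b/λ_max = 2.898×10⁻³/2.037×10⁻⁶ = 1422.68 K.
Area A = 19.6 cm² = 1.96×10⁻³ m².
Then P = σAT⁴ = 5.670×10⁻⁸×1.96×10⁻³×(1422.68)⁴ = 455 W.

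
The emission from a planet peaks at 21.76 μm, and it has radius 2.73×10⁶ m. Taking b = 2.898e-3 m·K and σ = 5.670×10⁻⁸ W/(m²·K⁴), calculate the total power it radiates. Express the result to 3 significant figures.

P ≈ 1.67×10¹⁵ W

Wien's law: T = b/λ_max = 2.898×10⁻³/2.176×10⁻⁵ = 133.180 K.
Surface area A = 4πR² = 4π(2.73×10⁶ m)² = 9.36559×10¹³ m².
Then P = σAT⁴ = 5.670×10⁻⁸×9.36559×10¹³×(133.180)⁴ = 1.67×10¹⁵ W.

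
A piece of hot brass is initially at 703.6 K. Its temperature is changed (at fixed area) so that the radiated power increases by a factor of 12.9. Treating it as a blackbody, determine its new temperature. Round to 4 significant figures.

P ∝ T⁴, so T₂/T₁ = (P₂/P₁)^(1/4) = (12.9)^(1/4) = 1.89517.
T₂ = 703.6 × 1.89517 = 1333 K.

T₂ ≈ 1333 K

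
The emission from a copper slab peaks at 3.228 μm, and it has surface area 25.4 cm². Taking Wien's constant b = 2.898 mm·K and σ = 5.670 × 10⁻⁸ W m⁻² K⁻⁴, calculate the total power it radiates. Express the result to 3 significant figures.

Wien's law: T = b/λ_max = 2.898×10⁻³/3.228×10⁻⁶ = 897.770 K.
Area A = 25.4 cm² = 2.54×10⁻³ m².
Then P = σAT⁴ = 5.670×10⁻⁸×2.54×10⁻³×(897.770)⁴ = 93.6 W.

P ≈ 93.6 W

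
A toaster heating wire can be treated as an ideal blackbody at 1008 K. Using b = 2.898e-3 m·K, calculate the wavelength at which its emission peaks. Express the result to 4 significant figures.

λ_max ≈ 2875 nm

Wien's displacement law: λ_max = b/T = (2.898×10⁻³ m·K)/(1008 K) = 2.8750×10⁻⁶ m.
That is 2875 nm, in the infrared range.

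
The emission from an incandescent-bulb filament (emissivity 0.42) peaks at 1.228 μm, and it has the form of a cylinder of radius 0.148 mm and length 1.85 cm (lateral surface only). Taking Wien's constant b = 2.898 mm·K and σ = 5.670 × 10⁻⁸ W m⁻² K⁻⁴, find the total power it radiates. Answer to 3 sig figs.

Wien's law: T = b/λ_max = 2.898×10⁻³/1.228×10⁻⁶ = 2359.93 K.
Lateral area A = 2πrL = 2π×1.48×10⁻⁴×0.0185 = 1.72034×10⁻⁵ m².
Then P = εσAT⁴ = 0.42×5.670×10⁻⁸×1.72034×10⁻⁵×(2359.93)⁴ = 12.7 W.

P ≈ 12.7 W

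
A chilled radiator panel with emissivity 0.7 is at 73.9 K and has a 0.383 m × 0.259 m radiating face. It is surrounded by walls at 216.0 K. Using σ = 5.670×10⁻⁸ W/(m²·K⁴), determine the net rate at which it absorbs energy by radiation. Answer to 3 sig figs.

Net gain ≈ 8.45 W

Area A = 0.383 × 0.259 = 0.099197 m².
Net radiated power P_net = εσA(T⁴ − T₀⁴) = 0.7×5.670×10⁻⁸×0.099197×(73.9⁴ − 216.0⁴).
T⁴ − T₀⁴ = 2.98248×10⁷ − 2.17678×10⁹ = -2.14696×10⁹ K⁴, so P_net = -8.45 W — negative, meaning a net gain of 8.45 W.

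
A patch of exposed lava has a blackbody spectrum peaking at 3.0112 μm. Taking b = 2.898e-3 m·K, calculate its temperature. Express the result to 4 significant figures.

T ≈ 962.4 K

Wien's law gives T = b/λ_max = (2.898×10⁻³ m·K)/(3.0112×10⁻⁶ m) = 962.4 K.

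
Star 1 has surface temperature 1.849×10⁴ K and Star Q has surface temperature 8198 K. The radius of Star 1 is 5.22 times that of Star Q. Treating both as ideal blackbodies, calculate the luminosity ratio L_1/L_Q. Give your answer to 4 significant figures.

L ∝ R²T⁴, so L_1/L_Q = (R_1/R_Q)²(T_1/T_Q)⁴ = (5.22)² × (1.849×10⁴/8198)⁴ = 27.2484 × 25.8771 = 705.1.

L_1/L_Q ≈ 705.1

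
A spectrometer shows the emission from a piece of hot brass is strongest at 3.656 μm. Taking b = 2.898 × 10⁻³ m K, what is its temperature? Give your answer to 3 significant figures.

Wien's law gives T = b/λ_max = (2.898×10⁻³ m·K)/(3.656×10⁻⁶ m) = 793 K.

T ≈ 793 K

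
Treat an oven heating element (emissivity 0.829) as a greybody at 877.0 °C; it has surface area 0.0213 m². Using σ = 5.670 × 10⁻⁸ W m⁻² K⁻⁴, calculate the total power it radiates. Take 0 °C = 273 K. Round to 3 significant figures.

P ≈ 1.75×10³ W

T = 877.0 °C + 273 = 1150.0 K.
Area A = 0.0213 m².
P = εσAT⁴ = 0.829 × 5.670×10⁻⁸ × 0.0213 × (1150.0)⁴ = 1.75×10³ W.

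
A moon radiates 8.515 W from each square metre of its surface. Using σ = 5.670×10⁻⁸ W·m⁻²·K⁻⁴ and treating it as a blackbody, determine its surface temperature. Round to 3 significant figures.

T ≈ 111 K

I = σT⁴, so T = (I/σ)^(1/4) = (8.515/(5.670×10⁻⁸))^(1/4) = 111 K.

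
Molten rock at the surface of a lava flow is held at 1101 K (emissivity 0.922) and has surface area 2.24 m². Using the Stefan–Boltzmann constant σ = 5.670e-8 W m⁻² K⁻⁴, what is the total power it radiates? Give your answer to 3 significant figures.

P ≈ 1.72×10⁵ W

Area A = 2.24 m².
P = εσAT⁴ = 0.922 × 5.670×10⁻⁸ × 2.24 × (1101)⁴ = 1.72×10⁵ W.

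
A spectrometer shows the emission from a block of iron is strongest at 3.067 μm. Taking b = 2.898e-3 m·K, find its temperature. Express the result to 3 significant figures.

Wien's law gives T = b/λ_max = (2.898×10⁻³ m·K)/(3.067×10⁻⁶ m) = 945 K.

T ≈ 945 K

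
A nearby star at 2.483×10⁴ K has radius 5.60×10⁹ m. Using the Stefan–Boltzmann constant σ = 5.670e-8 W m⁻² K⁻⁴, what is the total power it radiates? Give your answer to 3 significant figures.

P ≈ 8.49×10³⁰ W

Surface area A = 4πR² = 4π(5.60×10⁹ m)² = 3.94081×10²⁰ m².
P = σAT⁴ = 5.670×10⁻⁸ × 3.94081×10²⁰ × (2.483×10⁴)⁴ = 8.49×10³⁰ W.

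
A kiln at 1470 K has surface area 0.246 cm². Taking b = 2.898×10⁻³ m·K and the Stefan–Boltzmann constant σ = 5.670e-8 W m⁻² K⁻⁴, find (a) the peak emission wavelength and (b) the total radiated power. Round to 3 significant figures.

λ_max ≈ 1.97×10³ nm; P ≈ 6.51 W

(a) λ_max = b/T = 2.898×10⁻³/1470 = 1.971×10⁻⁶ m = 1.97×10³ nm.
Area A = 0.246 cm² = 2.46×10⁻⁵ m².
(b) P = σAT⁴ = 5.670×10⁻⁸×2.46×10⁻⁵×(1470)⁴ = 6.51 W.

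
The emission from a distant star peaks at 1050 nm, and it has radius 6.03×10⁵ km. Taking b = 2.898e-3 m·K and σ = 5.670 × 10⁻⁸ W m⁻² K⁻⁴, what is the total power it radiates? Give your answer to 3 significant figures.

P ≈ 1.50×10²⁵ W

Wien's law: T = b/λ_max = 2.898×10⁻³/1.050×10⁻⁶ = 2760.00 K.
Surface area A = 4πR² = 4π(6.03×10⁸ m)² = 4.56925×10¹⁸ m².
Then P = σAT⁴ = 5.670×10⁻⁸×4.56925×10¹⁸×(2760.00)⁴ = 1.50×10²⁵ W.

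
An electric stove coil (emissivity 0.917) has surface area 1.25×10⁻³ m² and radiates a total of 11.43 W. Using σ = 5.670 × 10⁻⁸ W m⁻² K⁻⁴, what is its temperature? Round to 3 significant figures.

T ≈ 648 K

Area A = 1.25×10⁻³ m².
P = εσAT⁴ ⇒ T = (P/(εσA))^(1/4) = (11.43/(0.917×5.670×10⁻⁸×1.25×10⁻³))^(1/4) = 648 K.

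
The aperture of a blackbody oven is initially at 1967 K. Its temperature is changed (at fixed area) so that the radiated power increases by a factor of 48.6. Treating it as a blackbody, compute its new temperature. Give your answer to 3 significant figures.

P ∝ T⁴, so T₂/T₁ = (P₂/P₁)^(1/4) = (48.6)^(1/4) = 2.64034.
T₂ = 1967 × 2.64034 = 5.19×10³ K.

T₂ ≈ 5.19×10³ K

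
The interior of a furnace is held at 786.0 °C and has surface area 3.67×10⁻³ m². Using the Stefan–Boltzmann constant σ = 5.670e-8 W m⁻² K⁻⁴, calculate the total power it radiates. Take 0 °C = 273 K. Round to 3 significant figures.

P ≈ 262 W

T = 786.0 °C + 273 = 1059.0 K.
Area A = 3.67×10⁻³ m².
P = σAT⁴ = 5.670×10⁻⁸ × 3.67×10⁻³ × (1059.0)⁴ = 262 W.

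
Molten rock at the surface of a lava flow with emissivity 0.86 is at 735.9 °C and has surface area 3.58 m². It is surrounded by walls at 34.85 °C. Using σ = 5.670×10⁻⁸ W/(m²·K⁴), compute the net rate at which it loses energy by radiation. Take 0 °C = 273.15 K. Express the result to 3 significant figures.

Net loss ≈ 1.79×10⁵ W

T = 735.9 °C + 273.15 = 1009.05 K.
Surroundings: T = 34.85 °C + 273.15 = 308.00 K.
Area A = 3.58 m².
Net radiated power P_net = εσA(T⁴ − T₀⁴) = 0.86×5.670×10⁻⁸×3.58×(1009.05⁴ − 308.00⁴).
T⁴ − T₀⁴ = 1.03669×10¹² − 8.99918×10⁹ = 1.02769×10¹² K⁴, so P_net = 1.79×10⁵ W.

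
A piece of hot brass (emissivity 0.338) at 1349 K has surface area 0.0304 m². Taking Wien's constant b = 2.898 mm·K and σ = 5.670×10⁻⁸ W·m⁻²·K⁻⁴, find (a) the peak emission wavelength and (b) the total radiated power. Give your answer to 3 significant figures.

λ_max ≈ 2.15×10³ nm; P ≈ 1.93×10³ W

(a) λ_max = b/T = 2.898×10⁻³/1349 = 2.148×10⁻⁶ m = 2.15×10³ nm.
Area A = 0.0304 m².
(b) P = εσAT⁴ = 0.338×5.670×10⁻⁸×0.0304×(1349)⁴ = 1.93×10³ W.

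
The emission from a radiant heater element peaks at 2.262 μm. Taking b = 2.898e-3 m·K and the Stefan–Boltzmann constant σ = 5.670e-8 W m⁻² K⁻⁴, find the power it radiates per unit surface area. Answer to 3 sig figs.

Wien's law: T = b/λ_max = 2.898×10⁻³/2.262×10⁻⁶ = 1281.17 K.
Then I = σT⁴ = 5.670×10⁻⁸×(1281.17)⁴ = 1.53×10⁵ W/m².

I ≈ 1.53×10⁵ W/m²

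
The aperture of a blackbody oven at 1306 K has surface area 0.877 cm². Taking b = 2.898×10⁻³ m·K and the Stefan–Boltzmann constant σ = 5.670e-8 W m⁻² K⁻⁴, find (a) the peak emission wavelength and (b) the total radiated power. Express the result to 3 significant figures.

(a) λ_max = b/T = 2.898×10⁻³/1306 = 2.219×10⁻⁶ m = 2.22×10³ nm.
Area A = 0.877 cm² = 8.77×10⁻⁵ m².
(b) P = σAT⁴ = 5.670×10⁻⁸×8.77×10⁻⁵×(1306)⁴ = 14.5 W.

λ_max ≈ 2.22×10³ nm; P ≈ 14.5 W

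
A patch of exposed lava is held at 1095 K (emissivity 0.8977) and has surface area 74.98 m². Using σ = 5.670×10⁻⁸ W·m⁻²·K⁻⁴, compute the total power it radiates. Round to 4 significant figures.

Area A = 74.98 m².
P = εσAT⁴ = 0.8977 × 5.670×10⁻⁸ × 74.98 × (1095)⁴ = 5.487×10⁶ W.

P ≈ 5.487×10⁶ W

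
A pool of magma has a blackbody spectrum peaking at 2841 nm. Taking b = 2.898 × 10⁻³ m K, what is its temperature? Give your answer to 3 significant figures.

T ≈ 1.02×10³ K

Wien's law gives T = b/λ_max = (2.898×10⁻³ m·K)/(2.841×10⁻⁶ m) = 1.02×10³ K.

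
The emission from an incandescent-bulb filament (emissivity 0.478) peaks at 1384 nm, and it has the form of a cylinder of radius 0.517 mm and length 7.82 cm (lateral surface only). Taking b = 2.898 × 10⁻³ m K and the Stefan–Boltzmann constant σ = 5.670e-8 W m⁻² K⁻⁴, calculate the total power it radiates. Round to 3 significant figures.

P ≈ 132 W

Wien's law: T = b/λ_max = 2.898×10⁻³/1.384×10⁻⁶ = 2093.93 K.
Lateral area A = 2πrL = 2π×5.17×10⁻⁴×0.0782 = 2.54025×10⁻⁴ m².
Then P = εσAT⁴ = 0.478×5.670×10⁻⁸×2.54025×10⁻⁴×(2093.93)⁴ = 132 W.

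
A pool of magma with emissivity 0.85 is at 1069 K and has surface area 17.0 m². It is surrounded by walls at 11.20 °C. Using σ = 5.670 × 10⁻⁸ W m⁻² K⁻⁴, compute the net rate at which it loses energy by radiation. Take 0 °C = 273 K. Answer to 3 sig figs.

Net loss ≈ 1.06×10⁶ W

Surroundings: T = 11.20 °C + 273 = 284.20 K.
Area A = 17.0 m².
Net radiated power P_net = εσA(T⁴ − T₀⁴) = 0.85×5.670×10⁻⁸×17.0×(1069⁴ − 284.20⁴).
T⁴ − T₀⁴ = 1.30590×10¹² − 6.52373×10⁹ = 1.29938×10¹² K⁴, so P_net = 1.06×10⁶ W.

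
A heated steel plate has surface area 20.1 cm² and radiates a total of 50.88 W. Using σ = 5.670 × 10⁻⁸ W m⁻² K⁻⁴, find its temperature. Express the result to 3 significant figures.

Area A = 20.1 cm² = 2.01×10⁻³ m².
P = σAT⁴ ⇒ T = (P/(σA))^(1/4) = (50.88/(5.670×10⁻⁸×2.01×10⁻³))^(1/4) = 817 K.

T ≈ 817 K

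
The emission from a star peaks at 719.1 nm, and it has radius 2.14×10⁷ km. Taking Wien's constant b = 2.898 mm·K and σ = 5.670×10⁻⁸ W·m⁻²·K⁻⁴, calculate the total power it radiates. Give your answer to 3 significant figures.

Wien's law: T = b/λ_max = 2.898×10⁻³/7.191×10⁻⁷ = 4030.04 K.
Surface area A = 4πR² = 4π(2.14×10¹⁰ m)² = 5.75490×10²¹ m².
Then P = σAT⁴ = 5.670×10⁻⁸×5.75490×10²¹×(4030.04)⁴ = 8.61×10²⁸ W.

P ≈ 8.61×10²⁸ W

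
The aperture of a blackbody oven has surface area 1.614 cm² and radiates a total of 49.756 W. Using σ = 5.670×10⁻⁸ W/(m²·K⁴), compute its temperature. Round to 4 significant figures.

T ≈ 1527 K

Area A = 1.614 cm² = 1.614×10⁻⁴ m².
P = σAT⁴ ⇒ T = (P/(σA))^(1/4) = (49.756/(5.670×10⁻⁸×1.614×10⁻⁴))^(1/4) = 1527 K.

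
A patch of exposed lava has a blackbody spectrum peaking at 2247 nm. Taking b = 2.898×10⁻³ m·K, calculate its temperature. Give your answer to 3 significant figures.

Wien's law gives T = b/λ_max = (2.898×10⁻³ m·K)/(2.247×10⁻⁶ m) = 1.29×10³ K.

T ≈ 1.29×10³ K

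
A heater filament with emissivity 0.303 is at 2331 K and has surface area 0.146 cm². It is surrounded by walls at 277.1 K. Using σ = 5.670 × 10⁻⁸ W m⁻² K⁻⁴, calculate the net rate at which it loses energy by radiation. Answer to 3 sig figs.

Area A = 0.146 cm² = 1.46×10⁻⁵ m².
Net radiated power P_net = εσA(T⁴ − T₀⁴) = 0.303×5.670×10⁻⁸×1.46×10⁻⁵×(2331⁴ − 277.1⁴).
T⁴ − T₀⁴ = 2.95236×10¹³ − 5.89585×10⁹ = 2.95177×10¹³ K⁴, so P_net = 7.40 W.

Net loss ≈ 7.40 W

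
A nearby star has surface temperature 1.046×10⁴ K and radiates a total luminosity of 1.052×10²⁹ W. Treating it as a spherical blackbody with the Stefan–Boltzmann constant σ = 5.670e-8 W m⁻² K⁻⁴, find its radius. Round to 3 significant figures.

L = 4πR²σT⁴ ⇒ R = √(L/(4πσT⁴)).
σT⁴ = 6.78750×10⁸ W/m², so R = √(1.052×10²⁹/(4π×6.78750×10⁸)) = 3.51×10⁹ m.

R ≈ 3.51×10⁹ m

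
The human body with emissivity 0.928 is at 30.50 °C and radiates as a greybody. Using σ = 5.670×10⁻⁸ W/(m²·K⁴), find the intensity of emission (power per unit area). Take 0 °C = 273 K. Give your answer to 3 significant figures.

I ≈ 446 W/m²

T = 30.50 °C + 273 = 303.50 K.
Stefan–Boltzmann: I = εσT⁴ = 0.928 × 5.670×10⁻⁸ × (303.50)⁴ = 446 W/m².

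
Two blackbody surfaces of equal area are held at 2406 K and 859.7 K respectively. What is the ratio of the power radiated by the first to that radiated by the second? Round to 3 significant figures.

P₁/P₂ ≈ 61.3

With equal areas, P₁/P₂ = (T₁/T₂)⁴ = (2406/859.7)⁴ = 61.3.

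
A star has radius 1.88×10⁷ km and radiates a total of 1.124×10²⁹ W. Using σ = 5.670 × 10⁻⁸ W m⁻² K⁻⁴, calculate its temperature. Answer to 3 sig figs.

Surface area A = 4πR² = 4π(1.88×10¹⁰ m)² = 4.44146×10²¹ m².
P = σAT⁴ ⇒ T = (P/(σA))^(1/4) = (1.124×10²⁹/(5.670×10⁻⁸×4.44146×10²¹))^(1/4) = 4.60×10³ K.

T ≈ 4.60×10³ K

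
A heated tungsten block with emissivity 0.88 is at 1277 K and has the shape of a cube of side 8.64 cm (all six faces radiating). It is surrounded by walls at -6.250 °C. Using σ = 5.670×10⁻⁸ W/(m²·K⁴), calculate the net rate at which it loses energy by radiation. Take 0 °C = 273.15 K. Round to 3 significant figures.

Surroundings: T = -6.250 °C + 273.15 = 266.900 K.
Area A = 6s² = 6×(0.0864 m)² = 0.0447898 m².
Net radiated power P_net = εσA(T⁴ − T₀⁴) = 0.88×5.670×10⁻⁸×0.0447898×(1277⁴ − 266.900⁴).
T⁴ − T₀⁴ = 2.65928×10¹² − 5.07451×10⁹ = 2.65421×10¹² K⁴, so P_net = 5.93×10³ W.

Net loss ≈ 5.93×10³ W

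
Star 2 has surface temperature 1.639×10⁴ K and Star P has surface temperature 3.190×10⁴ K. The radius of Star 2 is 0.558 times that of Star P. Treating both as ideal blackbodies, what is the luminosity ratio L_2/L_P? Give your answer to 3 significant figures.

L ∝ R²T⁴, so L_2/L_P = (R_2/R_P)²(T_2/T_P)⁴ = (0.558)² × (1.639×10⁴/3.190×10⁴)⁴ = 0.311364 × 0.0696872 = 0.0217.

L_2/L_P ≈ 0.0217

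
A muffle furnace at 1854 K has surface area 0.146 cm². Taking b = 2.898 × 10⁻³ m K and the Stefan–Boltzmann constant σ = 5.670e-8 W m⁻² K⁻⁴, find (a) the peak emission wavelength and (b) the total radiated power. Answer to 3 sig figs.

λ_max ≈ 1.56 μm; P ≈ 9.78 W

(a) λ_max = b/T = 2.898×10⁻³/1854 = 1.563×10⁻⁶ m = 1.56 μm.
Area A = 0.146 cm² = 1.46×10⁻⁵ m².
(b) P = σAT⁴ = 5.670×10⁻⁸×1.46×10⁻⁵×(1854)⁴ = 9.78 W.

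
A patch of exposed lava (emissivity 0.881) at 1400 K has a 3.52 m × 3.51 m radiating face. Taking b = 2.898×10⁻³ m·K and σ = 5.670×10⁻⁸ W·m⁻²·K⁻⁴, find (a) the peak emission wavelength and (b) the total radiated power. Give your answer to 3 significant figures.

λ_max ≈ 2.07 μm; P ≈ 2.37×10⁶ W

(a) λ_max = b/T = 2.898×10⁻³/1400 = 2.070×10⁻⁶ m = 2.07 μm.
Area A = 3.52 × 3.51 = 12.3552 m².
(b) P = εσAT⁴ = 0.881×5.670×10⁻⁸×12.3552×(1400)⁴ = 2.37×10⁶ W.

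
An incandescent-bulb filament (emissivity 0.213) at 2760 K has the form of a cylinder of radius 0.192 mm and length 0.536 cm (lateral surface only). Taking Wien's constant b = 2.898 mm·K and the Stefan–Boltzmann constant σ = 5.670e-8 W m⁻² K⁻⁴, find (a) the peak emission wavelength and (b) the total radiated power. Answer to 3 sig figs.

(a) λ_max = b/T = 2.898×10⁻³/2760 = 1.050×10⁻⁶ m = 1.05×10³ nm.
Lateral area A = 2πrL = 2π×1.92×10⁻⁴×5.36×10⁻³ = 6.46615×10⁻⁶ m².
(b) P = εσAT⁴ = 0.213×5.670×10⁻⁸×6.46615×10⁻⁶×(2760)⁴ = 4.53 W.

λ_max ≈ 1.05×10³ nm; P ≈ 4.53 W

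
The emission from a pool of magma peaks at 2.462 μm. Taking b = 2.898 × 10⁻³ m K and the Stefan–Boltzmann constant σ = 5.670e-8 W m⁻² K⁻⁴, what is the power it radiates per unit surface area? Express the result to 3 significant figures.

Wien's law: T = b/λ_max = 2.898×10⁻³/2.462×10⁻⁶ = 1177.09 K.
Then I = σT⁴ = 5.670×10⁻⁸×(1177.09)⁴ = 1.09×10⁵ W/m².

I ≈ 1.09×10⁵ W/m²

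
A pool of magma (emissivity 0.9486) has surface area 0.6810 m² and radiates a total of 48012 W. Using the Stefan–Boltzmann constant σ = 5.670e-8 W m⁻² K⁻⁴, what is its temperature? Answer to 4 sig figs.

T ≈ 1070 K

Area A = 0.6810 m².
P = εσAT⁴ ⇒ T = (P/(εσA))^(1/4) = (48012/(0.9486×5.670×10⁻⁸×0.6810))^(1/4) = 1070 K.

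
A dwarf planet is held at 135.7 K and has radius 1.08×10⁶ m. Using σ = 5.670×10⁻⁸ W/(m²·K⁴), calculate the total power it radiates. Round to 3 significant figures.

Surface area A = 4πR² = 4π(1.08×10⁶ m)² = 1.46574×10¹³ m².
P = σAT⁴ = 5.670×10⁻⁸ × 1.46574×10¹³ × (135.7)⁴ = 2.82×10¹⁴ W.

P ≈ 2.82×10¹⁴ W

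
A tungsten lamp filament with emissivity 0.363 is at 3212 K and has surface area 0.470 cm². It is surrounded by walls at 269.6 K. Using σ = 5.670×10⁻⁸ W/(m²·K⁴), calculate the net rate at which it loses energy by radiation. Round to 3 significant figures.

Area A = 0.470 cm² = 4.70×10⁻⁵ m².
Net radiated power P_net = εσA(T⁴ − T₀⁴) = 0.363×5.670×10⁻⁸×4.70×10⁻⁵×(3212⁴ − 269.6⁴).
T⁴ − T₀⁴ = 1.06439×10¹⁴ − 5.28299×10⁹ = 1.06434×10¹⁴ K⁴, so P_net = 103 W.

Net loss ≈ 103 W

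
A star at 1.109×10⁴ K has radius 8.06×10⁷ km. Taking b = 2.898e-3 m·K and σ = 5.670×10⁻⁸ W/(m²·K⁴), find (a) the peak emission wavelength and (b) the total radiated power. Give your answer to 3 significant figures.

(a) λ_max = b/T = 2.898×10⁻³/1.109×10⁴ = 2.613×10⁻⁷ m = 261 nm.
Surface area A = 4πR² = 4π(8.06×10¹⁰ m)² = 8.16357×10²² m².
(b) P = σAT⁴ = 5.670×10⁻⁸×8.16357×10²²×(1.109×10⁴)⁴ = 7.00×10³¹ W.

λ_max ≈ 261 nm; P ≈ 7.00×10³¹ W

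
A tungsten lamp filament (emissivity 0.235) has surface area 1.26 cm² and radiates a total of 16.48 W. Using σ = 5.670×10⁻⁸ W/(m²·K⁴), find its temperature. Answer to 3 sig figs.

Area A = 1.26 cm² = 1.26×10⁻⁴ m².
P = εσAT⁴ ⇒ T = (P/(εσA))^(1/4) = (16.48/(0.235×5.670×10⁻⁸×1.26×10⁻⁴))^(1/4) = 1.77×10³ K.

T ≈ 1.77×10³ K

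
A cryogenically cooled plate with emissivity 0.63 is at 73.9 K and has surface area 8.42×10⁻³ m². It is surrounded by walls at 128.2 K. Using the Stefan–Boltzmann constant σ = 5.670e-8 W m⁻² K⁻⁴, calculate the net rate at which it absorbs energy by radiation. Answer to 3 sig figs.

Area A = 8.42×10⁻³ m².
Net radiated power P_net = εσA(T⁴ − T₀⁴) = 0.63×5.670×10⁻⁸×8.42×10⁻³×(73.9⁴ − 128.2⁴).
T⁴ − T₀⁴ = 2.98248×10⁷ − 2.70117×10⁸ = -2.40292×10⁸ K⁴, so P_net = -0.0723 W — negative, meaning a net gain of 0.0723 W.

Net gain ≈ 0.0723 W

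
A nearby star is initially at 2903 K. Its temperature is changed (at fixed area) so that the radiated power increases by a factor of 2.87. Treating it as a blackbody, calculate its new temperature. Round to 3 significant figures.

T₂ ≈ 3.78×10³ K

P ∝ T⁴, so T₂/T₁ = (P₂/P₁)^(1/4) = (2.87)^(1/4) = 1.30158.
T₂ = 2903 × 1.30158 = 3.78×10³ K.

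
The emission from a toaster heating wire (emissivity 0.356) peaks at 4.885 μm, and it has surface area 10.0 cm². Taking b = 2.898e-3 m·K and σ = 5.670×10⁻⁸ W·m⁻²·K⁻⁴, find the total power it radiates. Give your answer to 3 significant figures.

P ≈ 2.50 W

Wien's law: T = b/λ_max = 2.898×10⁻³/4.885×10⁻⁶ = 593.245 K.
Area A = 10.0 cm² = 1.00×10⁻³ m².
Then P = εσAT⁴ = 0.356×5.670×10⁻⁸×1.00×10⁻³×(593.245)⁴ = 2.50 W.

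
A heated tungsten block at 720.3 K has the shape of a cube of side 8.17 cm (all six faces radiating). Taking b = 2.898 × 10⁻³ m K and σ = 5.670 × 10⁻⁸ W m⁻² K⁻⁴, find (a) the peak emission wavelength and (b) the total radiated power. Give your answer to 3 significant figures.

λ_max ≈ 4.02 μm; P ≈ 611 W

(a) λ_max = b/T = 2.898×10⁻³/720.3 = 4.023×10⁻⁶ m = 4.02 μm.
Area A = 6s² = 6×(0.0817 m)² = 0.0400493 m².
(b) P = σAT⁴ = 5.670×10⁻⁸×0.0400493×(720.3)⁴ = 611 W.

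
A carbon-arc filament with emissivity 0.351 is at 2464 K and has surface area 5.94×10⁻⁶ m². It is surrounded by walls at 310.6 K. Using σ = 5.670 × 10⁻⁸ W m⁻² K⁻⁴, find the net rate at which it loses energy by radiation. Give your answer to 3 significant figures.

Area A = 5.94×10⁻⁶ m².
Net radiated power P_net = εσA(T⁴ − T₀⁴) = 0.351×5.670×10⁻⁸×5.94×10⁻⁶×(2464⁴ − 310.6⁴).
T⁴ − T₀⁴ = 3.68606×10¹³ − 9.30692×10⁹ = 3.68513×10¹³ K⁴, so P_net = 4.36 W.

Net loss ≈ 4.36 W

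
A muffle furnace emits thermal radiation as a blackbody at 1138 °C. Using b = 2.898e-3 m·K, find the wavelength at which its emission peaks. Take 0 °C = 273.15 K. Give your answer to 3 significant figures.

λ_max ≈ 2.05 μm

T = 1138 °C + 273.15 = 1411.15 K.
Wien's displacement law: λ_max = b/T = (2.898×10⁻³ m·K)/(1411.15 K) = 2.054×10⁻⁶ m.
That is 2.05 μm, in the infrared range.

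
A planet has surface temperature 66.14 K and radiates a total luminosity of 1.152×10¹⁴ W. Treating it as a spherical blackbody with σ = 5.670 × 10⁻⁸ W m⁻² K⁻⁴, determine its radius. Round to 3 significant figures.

R ≈ 2.91×10⁶ m

L = 4πR²σT⁴ ⇒ R = √(L/(4πσT⁴)).
σT⁴ = 1.08503 W/m², so R = √(1.152×10¹⁴/(4π×1.08503)) = 2.91×10⁶ m.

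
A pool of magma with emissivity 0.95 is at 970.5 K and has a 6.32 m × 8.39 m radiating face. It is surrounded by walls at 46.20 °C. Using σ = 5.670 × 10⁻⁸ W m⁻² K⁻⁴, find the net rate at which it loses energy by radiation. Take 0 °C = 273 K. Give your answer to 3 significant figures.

Net loss ≈ 2.50×10⁶ W

Surroundings: T = 46.20 °C + 273 = 319.20 K.
Area A = 6.32 × 8.39 = 53.0248 m².
Net radiated power P_net = εσA(T⁴ − T₀⁴) = 0.95×5.670×10⁻⁸×53.0248×(970.5⁴ − 319.20⁴).
T⁴ − T₀⁴ = 8.87120×10¹¹ − 1.03813×10¹⁰ = 8.76739×10¹¹ K⁴, so P_net = 2.50×10⁶ W.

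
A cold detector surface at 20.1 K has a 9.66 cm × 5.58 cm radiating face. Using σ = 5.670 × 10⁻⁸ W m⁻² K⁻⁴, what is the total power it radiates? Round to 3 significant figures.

P ≈ 4.99×10⁻⁵ W

Area A = 0.0966 × 0.0558 = 5.39028×10⁻³ m².
P = σAT⁴ = 5.670×10⁻⁸ × 5.39028×10⁻³ × (20.1)⁴ = 4.99×10⁻⁵ W.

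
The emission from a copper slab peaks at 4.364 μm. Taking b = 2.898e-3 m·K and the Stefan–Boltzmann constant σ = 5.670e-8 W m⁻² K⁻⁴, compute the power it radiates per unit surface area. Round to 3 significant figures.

I ≈ 1.10×10⁴ W/m²

Wien's law: T = b/λ_max = 2.898×10⁻³/4.364×10⁻⁶ = 664.070 K.
Then I = σT⁴ = 5.670×10⁻⁸×(664.070)⁴ = 1.10×10⁴ W/m².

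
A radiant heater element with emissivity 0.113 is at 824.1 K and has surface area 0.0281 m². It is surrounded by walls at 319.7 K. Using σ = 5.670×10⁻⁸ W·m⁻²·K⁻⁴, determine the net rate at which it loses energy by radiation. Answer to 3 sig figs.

Net loss ≈ 81.2 W

Area A = 0.0281 m².
Net radiated power P_net = εσA(T⁴ − T₀⁴) = 0.113×5.670×10⁻⁸×0.0281×(824.1⁴ − 319.7⁴).
T⁴ − T₀⁴ = 4.61232×10¹¹ − 1.04465×10¹⁰ = 4.50786×10¹¹ K⁴, so P_net = 81.2 W.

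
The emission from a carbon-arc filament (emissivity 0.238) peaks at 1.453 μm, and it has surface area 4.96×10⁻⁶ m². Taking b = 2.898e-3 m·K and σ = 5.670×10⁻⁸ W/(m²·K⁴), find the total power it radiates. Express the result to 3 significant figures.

Wien's law: T = b/λ_max = 2.898×10⁻³/1.453×10⁻⁶ = 1994.49 K.
Area A = 4.96×10⁻⁶ m².
Then P = εσAT⁴ = 0.238×5.670×10⁻⁸×4.96×10⁻⁶×(1994.49)⁴ = 1.06 W.

P ≈ 1.06 W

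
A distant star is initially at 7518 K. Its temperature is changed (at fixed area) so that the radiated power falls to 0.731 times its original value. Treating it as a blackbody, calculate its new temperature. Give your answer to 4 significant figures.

T₂ ≈ 6952 K

P ∝ T⁴, so T₂/T₁ = (P₂/P₁)^(1/4) = (0.731)^(1/4) = 0.924654.
T₂ = 7518 × 0.924654 = 6952 K.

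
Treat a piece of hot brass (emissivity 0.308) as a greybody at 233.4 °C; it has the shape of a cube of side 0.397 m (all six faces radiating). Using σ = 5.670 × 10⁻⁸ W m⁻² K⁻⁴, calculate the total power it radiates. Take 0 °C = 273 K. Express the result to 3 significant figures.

P ≈ 1.09×10³ W

T = 233.4 °C + 273 = 506.4 K.
Area A = 6s² = 6×(0.397 m)² = 0.945654 m².
P = εσAT⁴ = 0.308 × 5.670×10⁻⁸ × 0.945654 × (506.4)⁴ = 1.09×10³ W.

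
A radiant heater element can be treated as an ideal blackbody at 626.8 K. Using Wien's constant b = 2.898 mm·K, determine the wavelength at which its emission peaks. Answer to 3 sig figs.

λ_max ≈ 4.62 μm

Wien's displacement law: λ_max = b/T = (2.898×10⁻³ m·K)/(626.8 K) = 4.623×10⁻⁶ m.
That is 4.62 μm, in the infrared range.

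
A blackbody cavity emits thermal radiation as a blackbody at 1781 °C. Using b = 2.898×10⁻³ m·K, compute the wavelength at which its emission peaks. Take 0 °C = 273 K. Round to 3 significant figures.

λ_max ≈ 1.41 μm

T = 1781 °C + 273 = 2054 K.
Wien's displacement law: λ_max = b/T = (2.898×10⁻³ m·K)/(2054 K) = 1.411×10⁻⁶ m.
That is 1.41 μm, in the infrared range.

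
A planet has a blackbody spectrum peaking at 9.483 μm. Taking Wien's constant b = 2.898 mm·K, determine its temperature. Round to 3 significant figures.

T ≈ 306 K

Wien's law gives T = b/λ_max = (2.898×10⁻³ m·K)/(9.483×10⁻⁶ m) = 306 K.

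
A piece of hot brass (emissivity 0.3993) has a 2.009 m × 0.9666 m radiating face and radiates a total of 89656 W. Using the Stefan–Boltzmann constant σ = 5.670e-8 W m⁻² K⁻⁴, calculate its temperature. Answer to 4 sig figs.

T ≈ 1195 K

Area A = 2.009 × 0.9666 = 1.9419 m².
P = εσAT⁴ ⇒ T = (P/(εσA))^(1/4) = (89656/(0.3993×5.670×10⁻⁸×1.9419))^(1/4) = 1195 K.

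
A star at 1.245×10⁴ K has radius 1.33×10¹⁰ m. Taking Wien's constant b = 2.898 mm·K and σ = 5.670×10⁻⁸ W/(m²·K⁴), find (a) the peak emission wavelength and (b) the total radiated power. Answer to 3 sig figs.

λ_max ≈ 233 nm; P ≈ 3.03×10³⁰ W

(a) λ_max = b/T = 2.898×10⁻³/1.245×10⁴ = 2.328×10⁻⁷ m = 233 nm.
Surface area A = 4πR² = 4π(1.33×10¹⁰ m)² = 2.22287×10²¹ m².
(b) P = σAT⁴ = 5.670×10⁻⁸×2.22287×10²¹×(1.245×10⁴)⁴ = 3.03×10³⁰ W.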